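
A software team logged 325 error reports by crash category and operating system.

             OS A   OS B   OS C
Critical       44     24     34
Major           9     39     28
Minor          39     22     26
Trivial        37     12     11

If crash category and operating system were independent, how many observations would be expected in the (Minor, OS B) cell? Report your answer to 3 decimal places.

25.966

Row total (Minor) = 87; column total (OS B) = 97; grand total N = 325.
Expected count = (row total × column total) / N = 87 × 97 / 325 = 25.966.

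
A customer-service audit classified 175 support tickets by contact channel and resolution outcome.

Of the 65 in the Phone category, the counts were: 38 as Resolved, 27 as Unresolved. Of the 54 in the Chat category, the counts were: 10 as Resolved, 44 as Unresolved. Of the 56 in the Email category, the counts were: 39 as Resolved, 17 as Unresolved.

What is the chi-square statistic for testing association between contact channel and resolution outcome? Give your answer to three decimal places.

31.907

Row totals: 65, 54, 56. Column totals: 87, 88. Grand total N = 175.
Expected counts (row total × column total / N):
  Phone, Resolved: 65×87/175 = 32.3143
  Phone, Unresolved: 65×88/175 = 32.6857
  Chat, Resolved: 54×87/175 = 26.8457
  Chat, Unresolved: 54×88/175 = 27.1543
  Email, Resolved: 56×87/175 = 27.8400
  Email, Unresolved: 56×88/175 = 28.1600
Contributions (O − E)²/E:
  (38 − 32.3143)²/32.3143 = 1.0004
  (27 − 32.6857)²/32.6857 = 0.9890
  (10 − 26.8457)²/26.8457 = 10.5707
  (44 − 27.1543)²/27.1543 = 10.4506
  (39 − 27.8400)²/27.8400 = 4.4736
  (17 − 28.1600)²/28.1600 = 4.4228
χ² = 1.0004 + 0.9890 + 10.5707 + 10.4506 + 4.4736 + 4.4228 = 31.907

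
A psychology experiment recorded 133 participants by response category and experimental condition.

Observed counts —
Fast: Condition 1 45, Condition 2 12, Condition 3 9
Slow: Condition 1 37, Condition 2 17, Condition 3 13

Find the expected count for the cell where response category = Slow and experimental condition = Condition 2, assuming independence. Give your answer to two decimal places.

14.61

Row total (Slow) = 67; column total (Condition 2) = 29; grand total N = 133.
Expected count = (row total × column total) / N = 67 × 29 / 133 = 14.61.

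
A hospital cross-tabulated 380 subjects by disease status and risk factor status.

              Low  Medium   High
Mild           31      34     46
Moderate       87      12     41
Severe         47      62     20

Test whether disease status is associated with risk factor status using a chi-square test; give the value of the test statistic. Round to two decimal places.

Row totals: 111, 140, 129. Column totals: 165, 108, 107. Grand total N = 380.
Expected counts (row total × column total / N):
  Mild, Low: 111×165/380 = 48.197
  Mild, Medium: 111×108/380 = 31.547
  Mild, High: 111×107/380 = 31.255
  Moderate, Low: 140×165/380 = 60.789
  Moderate, Medium: 140×108/380 = 39.789
  Moderate, High: 140×107/380 = 39.421
  Severe, Low: 129×165/380 = 56.013
  Severe, Medium: 129×108/380 = 36.663
  Severe, High: 129×107/380 = 36.324
Contributions (O − E)²/E:
  (31 − 48.197)²/48.197 = 6.1360
  (34 − 31.547)²/31.547 = 0.1907
  (46 − 31.255)²/31.255 = 6.9562
  (87 − 60.789)²/60.789 = 11.3017
  (12 − 39.789)²/39.789 = 19.4081
  (41 − 39.421)²/39.421 = 0.0632
  (47 − 56.013)²/56.013 = 1.4503
  (62 − 36.663)²/36.663 = 17.5098
  (20 − 36.324)²/36.324 = 7.3360
χ² = 6.1360 + 0.1907 + 6.9562 + 11.3017 + 19.4081 + 0.0632 + 1.4503 + 17.5098 + 7.3360 = 70.35

70.35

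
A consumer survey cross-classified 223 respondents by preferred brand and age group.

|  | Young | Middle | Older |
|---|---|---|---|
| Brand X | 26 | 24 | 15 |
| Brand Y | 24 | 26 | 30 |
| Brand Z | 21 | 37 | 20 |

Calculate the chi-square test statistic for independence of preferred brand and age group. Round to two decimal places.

7.46

Row totals: 65, 80, 78. Column totals: 71, 87, 65. Grand total N = 223.
Expected counts (row total × column total / N):
  Brand X, Young: 65×71/223 = 20.695
  Brand X, Middle: 65×87/223 = 25.359
  Brand X, Older: 65×65/223 = 18.946
  Brand Y, Young: 80×71/223 = 25.471
  Brand Y, Middle: 80×87/223 = 31.211
  Brand Y, Older: 80×65/223 = 23.318
  Brand Z, Young: 78×71/223 = 24.834
  Brand Z, Middle: 78×87/223 = 30.430
  Brand Z, Older: 78×65/223 = 22.735
Contributions (O − E)²/E:
  (26 − 20.695)²/20.695 = 1.3599
  (24 − 25.359)²/25.359 = 0.0728
  (15 − 18.946)²/18.946 = 0.8219
  (24 − 25.471)²/25.471 = 0.0850
  (26 − 31.211)²/31.211 = 0.8700
  (30 − 23.318)²/23.318 = 1.9148
  (21 − 24.834)²/24.834 = 0.5919
  (37 − 30.430)²/30.430 = 1.4185
  (20 − 22.735)²/22.735 = 0.3290
χ² = 1.3599 + 0.0728 + 0.8219 + 0.0850 + 0.8700 + 1.9148 + 0.5919 + 1.4185 + 0.3290 = 7.46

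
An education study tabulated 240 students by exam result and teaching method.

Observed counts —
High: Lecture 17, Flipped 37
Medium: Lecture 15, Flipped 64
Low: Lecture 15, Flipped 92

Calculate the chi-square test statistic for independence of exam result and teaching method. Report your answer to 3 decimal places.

6.976

Row totals: 54, 79, 107. Column totals: 47, 193. Grand total N = 240.
Expected counts (row total × column total / N):
  High, Lecture: 54×47/240 = 10.5750
  High, Flipped: 54×193/240 = 43.4250
  Medium, Lecture: 79×47/240 = 15.4708
  Medium, Flipped: 79×193/240 = 63.5292
  Low, Lecture: 107×47/240 = 20.9542
  Low, Flipped: 107×193/240 = 86.0458
Contributions (O − E)²/E:
  (17 − 10.5750)²/10.5750 = 3.9036
  (37 − 43.4250)²/43.4250 = 0.9506
  (15 − 15.4708)²/15.4708 = 0.0143
  (64 − 63.5292)²/63.5292 = 0.0035
  (15 − 20.9542)²/20.9542 = 1.6919
  (92 − 86.0458)²/86.0458 = 0.4120
χ² = 3.9036 + 0.9506 + 0.0143 + 0.0035 + 1.6919 + 0.4120 = 6.976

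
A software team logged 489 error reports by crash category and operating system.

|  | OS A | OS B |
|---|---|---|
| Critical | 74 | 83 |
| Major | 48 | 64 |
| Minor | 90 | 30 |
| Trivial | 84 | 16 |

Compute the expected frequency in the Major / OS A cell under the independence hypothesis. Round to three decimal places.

67.796

Row total (Major) = 112; column total (OS A) = 296; grand total N = 489.
Expected count = (row total × column total) / N = 112 × 296 / 489 = 67.796.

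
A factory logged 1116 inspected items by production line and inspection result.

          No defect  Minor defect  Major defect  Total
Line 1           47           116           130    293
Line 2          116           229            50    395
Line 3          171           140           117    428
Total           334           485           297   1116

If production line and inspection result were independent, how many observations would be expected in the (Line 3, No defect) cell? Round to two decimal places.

Row total (Line 3) = 428; column total (No defect) = 334; grand total N = 1116.
Expected count = (row total × column total) / N = 428 × 334 / 1116 = 128.09.

128.09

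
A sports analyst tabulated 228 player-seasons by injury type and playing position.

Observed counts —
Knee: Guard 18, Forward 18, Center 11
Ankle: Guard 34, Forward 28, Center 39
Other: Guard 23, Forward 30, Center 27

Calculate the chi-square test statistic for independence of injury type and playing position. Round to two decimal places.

Row totals: 47, 101, 80. Column totals: 75, 76, 77. Grand total N = 228.
Expected counts (row total × column total / N):
  Knee, Guard: 47×75/228 = 15.461
  Knee, Forward: 47×76/228 = 15.667
  Knee, Center: 47×77/228 = 15.873
  Ankle, Guard: 101×75/228 = 33.224
  Ankle, Forward: 101×76/228 = 33.667
  Ankle, Center: 101×77/228 = 34.110
  Other, Guard: 80×75/228 = 26.316
  Other, Forward: 80×76/228 = 26.667
  Other, Center: 80×77/228 = 27.018
Contributions (O − E)²/E:
  (18 − 15.461)²/15.461 = 0.4170
  (18 − 15.667)²/15.667 = 0.3474
  (11 − 15.873)²/15.873 = 1.4960
  (34 − 33.224)²/33.224 = 0.0181
  (28 − 33.667)²/33.667 = 0.9539
  (39 − 34.110)²/34.110 = 0.7010
  (23 − 26.316)²/26.316 = 0.4178
  (30 − 26.667)²/26.667 = 0.4166
  (27 − 27.018)²/27.018 = 0.0000
χ² = 0.4170 + 0.3474 + 1.4960 + 0.0181 + 0.9539 + 0.7010 + 0.4178 + 0.4166 + 0.0000 = 4.77

4.77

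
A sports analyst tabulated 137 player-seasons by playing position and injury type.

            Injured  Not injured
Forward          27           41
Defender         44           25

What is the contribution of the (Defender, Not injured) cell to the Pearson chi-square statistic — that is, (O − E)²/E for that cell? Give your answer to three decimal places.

Row total (Defender) = 69; column total (Not injured) = 66; N = 137.
Expected count E = 69 × 66 / 137 = 33.2409.
Contribution = (O − E)²/E = (25 − 33.2409)² / 33.2409 = 2.043.

2.043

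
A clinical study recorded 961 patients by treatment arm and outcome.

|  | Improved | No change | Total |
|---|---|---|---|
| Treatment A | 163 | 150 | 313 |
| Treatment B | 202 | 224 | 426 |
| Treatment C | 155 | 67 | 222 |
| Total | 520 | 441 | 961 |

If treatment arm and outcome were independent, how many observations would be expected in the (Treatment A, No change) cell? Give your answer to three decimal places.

143.635

Row total (Treatment A) = 313; column total (No change) = 441; grand total N = 961.
Expected count = (row total × column total) / N = 313 × 441 / 961 = 143.635.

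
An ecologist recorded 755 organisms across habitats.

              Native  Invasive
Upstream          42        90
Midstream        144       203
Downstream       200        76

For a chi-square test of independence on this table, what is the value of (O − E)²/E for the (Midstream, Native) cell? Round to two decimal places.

6.29

Row total (Midstream) = 347; column total (Native) = 386; N = 755.
Expected count E = 347 × 386 / 755 = 177.407.
Contribution = (O − E)²/E = (144 − 177.407)² / 177.407 = 6.29.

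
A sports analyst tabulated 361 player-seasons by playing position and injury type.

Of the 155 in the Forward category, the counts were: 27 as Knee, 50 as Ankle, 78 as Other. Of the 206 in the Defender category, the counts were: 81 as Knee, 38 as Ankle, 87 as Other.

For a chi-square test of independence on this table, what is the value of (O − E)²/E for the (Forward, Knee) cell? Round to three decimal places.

Row total (Forward) = 155; column total (Knee) = 108; N = 361.
Expected count E = 155 × 108 / 361 = 46.3712.
Contribution = (O − E)²/E = (27 − 46.3712)² / 46.3712 = 8.092.

8.092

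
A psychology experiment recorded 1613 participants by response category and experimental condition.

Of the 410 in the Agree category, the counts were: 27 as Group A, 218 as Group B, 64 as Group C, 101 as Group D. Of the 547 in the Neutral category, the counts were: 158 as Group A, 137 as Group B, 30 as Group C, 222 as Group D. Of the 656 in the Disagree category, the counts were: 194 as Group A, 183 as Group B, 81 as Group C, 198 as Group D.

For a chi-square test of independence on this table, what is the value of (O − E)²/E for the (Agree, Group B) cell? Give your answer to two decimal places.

48.27

Row total (Agree) = 410; column total (Group B) = 538; N = 1613.
Expected count E = 410 × 538 / 1613 = 136.751.
Contribution = (O − E)²/E = (218 − 136.751)² / 136.751 = 48.27.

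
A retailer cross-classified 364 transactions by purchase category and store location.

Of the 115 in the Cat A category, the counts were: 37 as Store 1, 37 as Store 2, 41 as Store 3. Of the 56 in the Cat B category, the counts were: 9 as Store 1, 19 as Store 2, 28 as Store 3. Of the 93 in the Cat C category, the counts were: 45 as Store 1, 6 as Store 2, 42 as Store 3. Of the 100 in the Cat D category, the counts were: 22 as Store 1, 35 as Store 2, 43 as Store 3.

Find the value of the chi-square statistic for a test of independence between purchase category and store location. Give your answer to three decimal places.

Row totals: 115, 56, 93, 100. Column totals: 113, 97, 154. Grand total N = 364.
Expected counts (row total × column total / N):
  Cat A, Store 1: 115×113/364 = 35.7005
  Cat A, Store 2: 115×97/364 = 30.6456
  Cat A, Store 3: 115×154/364 = 48.6538
  Cat B, Store 1: 56×113/364 = 17.3846
  Cat B, Store 2: 56×97/364 = 14.9231
  Cat B, Store 3: 56×154/364 = 23.6923
  Cat C, Store 1: 93×113/364 = 28.8709
  Cat C, Store 2: 93×97/364 = 24.7830
  Cat C, Store 3: 93×154/364 = 39.3462
  Cat D, Store 1: 100×113/364 = 31.0440
  Cat D, Store 2: 100×97/364 = 26.6484
  Cat D, Store 3: 100×154/364 = 42.3077
Contributions (O − E)²/E:
  (37 − 35.7005)²/35.7005 = 0.0473
  (37 − 30.6456)²/30.6456 = 1.3176
  (41 − 48.6538)²/48.6538 = 1.2040
  (9 − 17.3846)²/17.3846 = 4.0439
  (19 − 14.9231)²/14.9231 = 1.1138
  (28 − 23.6923)²/23.6923 = 0.7832
  (45 − 28.8709)²/28.8709 = 9.0107
  (6 − 24.7830)²/24.7830 = 14.2356
  (42 − 39.3462)²/39.3462 = 0.1790
  (22 − 31.0440)²/31.0440 = 2.6348
  (35 − 26.6484)²/26.6484 = 2.6174
  (43 − 42.3077)²/42.3077 = 0.0113
χ² = 0.0473 + 1.3176 + 1.2040 + 4.0439 + 1.1138 + 0.7832 + 9.0107 + 14.2356 + 0.1790 + 2.6348 + 2.6174 + 0.0113 = 37.199

37.199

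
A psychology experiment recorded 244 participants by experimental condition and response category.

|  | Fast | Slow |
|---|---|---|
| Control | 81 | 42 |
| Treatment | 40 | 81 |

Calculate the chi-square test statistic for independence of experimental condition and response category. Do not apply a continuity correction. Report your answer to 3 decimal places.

Row totals: 123, 121. Column totals: 121, 123. Grand total N = 244.
Expected counts (row total × column total / N):
  Control, Fast: 123×121/244 = 60.9959
  Control, Slow: 123×123/244 = 62.0041
  Treatment, Fast: 121×121/244 = 60.0041
  Treatment, Slow: 121×123/244 = 60.9959
Contributions (O − E)²/E:
  (81 − 60.9959)²/60.9959 = 6.5605
  (42 − 62.0041)²/62.0041 = 6.4538
  (40 − 60.0041)²/60.0041 = 6.6689
  (81 − 60.9959)²/60.9959 = 6.5605
χ² = 6.5605 + 6.4538 + 6.6689 + 6.5605 = 26.244

26.244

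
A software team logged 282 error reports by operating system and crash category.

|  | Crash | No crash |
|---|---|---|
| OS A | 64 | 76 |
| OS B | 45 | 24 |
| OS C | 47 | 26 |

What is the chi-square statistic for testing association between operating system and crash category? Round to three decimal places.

Row totals: 140, 69, 73. Column totals: 156, 126. Grand total N = 282.
Expected counts (row total × column total / N):
  OS A, Crash: 140×156/282 = 77.4468
  OS A, No crash: 140×126/282 = 62.5532
  OS B, Crash: 69×156/282 = 38.1702
  OS B, No crash: 69×126/282 = 30.8298
  OS C, Crash: 73×156/282 = 40.3830
  OS C, No crash: 73×126/282 = 32.6170
Contributions (O − E)²/E:
  (64 − 77.4468)²/77.4468 = 2.3347
  (76 − 62.5532)²/62.5532 = 2.8906
  (45 − 38.1702)²/38.1702 = 1.2221
  (24 − 30.8298)²/30.8298 = 1.5130
  (47 − 40.3830)²/40.3830 = 1.0842
  (26 − 32.6170)²/32.6170 = 1.3424
χ² = 2.3347 + 2.8906 + 1.2221 + 1.5130 + 1.0842 + 1.3424 = 10.387

10.387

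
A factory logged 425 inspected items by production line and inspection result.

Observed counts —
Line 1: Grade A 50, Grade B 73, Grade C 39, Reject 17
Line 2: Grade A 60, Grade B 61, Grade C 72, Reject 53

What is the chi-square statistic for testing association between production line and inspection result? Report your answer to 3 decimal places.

Row totals: 179, 246. Column totals: 110, 134, 111, 70. Grand total N = 425.
Expected counts (row total × column total / N):
  Line 1, Grade A: 179×110/425 = 46.3294
  Line 1, Grade B: 179×134/425 = 56.4376
  Line 1, Grade C: 179×111/425 = 46.7506
  Line 1, Reject: 179×70/425 = 29.4824
  Line 2, Grade A: 246×110/425 = 63.6706
  Line 2, Grade B: 246×134/425 = 77.5624
  Line 2, Grade C: 246×111/425 = 64.2494
  Line 2, Reject: 246×70/425 = 40.5176
Contributions (O − E)²/E:
  (50 − 46.3294)²/46.3294 = 0.2908
  (73 − 56.4376)²/56.4376 = 4.8605
  (39 − 46.7506)²/46.7506 = 1.2849
  (17 − 29.4824)²/29.4824 = 5.2849
  (60 − 63.6706)²/63.6706 = 0.2116
  (61 − 77.5624)²/77.5624 = 3.5367
  (72 − 64.2494)²/64.2494 = 0.9350
  (53 − 40.5176)²/40.5176 = 3.8455
χ² = 0.2908 + 4.8605 + 1.2849 + 5.2849 + 0.2116 + 3.5367 + 0.9350 + 3.8455 = 20.250

20.250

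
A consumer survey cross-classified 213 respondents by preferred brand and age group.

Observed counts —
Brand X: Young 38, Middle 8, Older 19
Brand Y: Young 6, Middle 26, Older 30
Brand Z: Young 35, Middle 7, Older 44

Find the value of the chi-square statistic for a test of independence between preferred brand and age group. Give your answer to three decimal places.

Row totals: 65, 62, 86. Column totals: 79, 41, 93. Grand total N = 213.
Expected counts (row total × column total / N):
  Brand X, Young: 65×79/213 = 24.1080
  Brand X, Middle: 65×41/213 = 12.5117
  Brand X, Older: 65×93/213 = 28.3803
  Brand Y, Young: 62×79/213 = 22.9953
  Brand Y, Middle: 62×41/213 = 11.9343
  Brand Y, Older: 62×93/213 = 27.0704
  Brand Z, Young: 86×79/213 = 31.8967
  Brand Z, Middle: 86×41/213 = 16.5540
  Brand Z, Older: 86×93/213 = 37.5493
Contributions (O − E)²/E:
  (38 − 24.1080)²/24.1080 = 8.0051
  (8 − 12.5117)²/12.5117 = 1.6269
  (19 − 28.3803)²/28.3803 = 3.1004
  (6 − 22.9953)²/22.9953 = 12.5608
  (26 − 11.9343)²/11.9343 = 16.5778
  (30 − 27.0704)²/27.0704 = 0.3170
  (35 − 31.8967)²/31.8967 = 0.3019
  (7 − 16.5540)²/16.5540 = 5.5140
  (44 − 37.5493)²/37.5493 = 1.1082
χ² = 8.0051 + 1.6269 + 3.1004 + 12.5608 + 16.5778 + 0.3170 + 0.3019 + 5.5140 + 1.1082 = 49.112

49.112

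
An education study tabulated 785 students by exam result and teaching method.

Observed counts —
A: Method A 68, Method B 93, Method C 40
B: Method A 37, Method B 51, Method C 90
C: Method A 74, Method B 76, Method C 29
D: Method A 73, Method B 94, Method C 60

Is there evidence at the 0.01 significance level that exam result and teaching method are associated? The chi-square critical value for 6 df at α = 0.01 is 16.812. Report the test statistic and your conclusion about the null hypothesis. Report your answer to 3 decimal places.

Row totals: 201, 178, 179, 227. Column totals: 252, 314, 219. Grand total N = 785.
Expected counts (row total × column total / N):
  A, Method A: 201×252/785 = 64.5248
  A, Method B: 201×314/785 = 80.4000
  A, Method C: 201×219/785 = 56.0752
  B, Method A: 178×252/785 = 57.1414
  B, Method B: 178×314/785 = 71.2000
  B, Method C: 178×219/785 = 49.6586
  C, Method A: 179×252/785 = 57.4624
  C, Method B: 179×314/785 = 71.6000
  C, Method C: 179×219/785 = 49.9376
  D, Method A: 227×252/785 = 72.8713
  D, Method B: 227×314/785 = 90.8000
  D, Method C: 227×219/785 = 63.3287
Contributions (O − E)²/E:
  (68 − 64.5248)²/64.5248 = 0.1872
  (93 − 80.4000)²/80.4000 = 1.9746
  (40 − 56.0752)²/56.0752 = 4.6083
  (37 − 57.1414)²/57.1414 = 7.0995
  (51 − 71.2000)²/71.2000 = 5.7309
  (90 − 49.6586)²/49.6586 = 32.7723
  (74 − 57.4624)²/57.4624 = 4.7595
  (76 − 71.6000)²/71.6000 = 0.2704
  (29 − 49.9376)²/49.9376 = 8.7786
  (73 − 72.8713)²/72.8713 = 0.0002
  (94 − 90.8000)²/90.8000 = 0.1128
  (60 − 63.3287)²/63.3287 = 0.1750
χ² = 0.1872 + 1.9746 + 4.6083 + 7.0995 + 5.7309 + 32.7723 + 4.7595 + 0.2704 + 8.7786 + 0.0002 + 0.1128 + 0.1750 = 66.469
df = (4−1)(3−1) = 6. Since 66.469 > 16.812, reject the null hypothesis of independence at α = 0.01.

66.469; reject H₀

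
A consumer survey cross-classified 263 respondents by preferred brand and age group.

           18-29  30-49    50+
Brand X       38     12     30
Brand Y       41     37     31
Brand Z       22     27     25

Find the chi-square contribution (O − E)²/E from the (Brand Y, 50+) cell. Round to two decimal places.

0.60

Row total (Brand Y) = 109; column total (50+) = 86; N = 263.
Expected count E = 109 × 86 / 263 = 35.643.
Contribution = (O − E)²/E = (31 − 35.643)² / 35.643 = 0.60.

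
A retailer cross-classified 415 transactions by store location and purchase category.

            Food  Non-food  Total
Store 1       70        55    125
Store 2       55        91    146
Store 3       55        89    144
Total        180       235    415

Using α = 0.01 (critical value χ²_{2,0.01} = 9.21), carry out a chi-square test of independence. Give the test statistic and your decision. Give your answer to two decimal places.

11.62; reject H₀

Grand total N = 415.
Expected counts (row total × column total / N):
  Store 1, Food: 125×180/415 = 54.217
  Store 1, Non-food: 125×235/415 = 70.783
  Store 2, Food: 146×180/415 = 63.325
  Store 2, Non-food: 146×235/415 = 82.675
  Store 3, Food: 144×180/415 = 62.458
  Store 3, Non-food: 144×235/415 = 81.542
Contributions (O − E)²/E:
  (70 − 54.217)²/54.217 = 4.5946
  (55 − 70.783)²/70.783 = 3.5193
  (55 − 63.325)²/63.325 = 1.0944
  (91 − 82.675)²/82.675 = 0.8383
  (55 − 62.458)²/62.458 = 0.8905
  (89 − 81.542)²/81.542 = 0.6821
χ² = 4.5946 + 3.5193 + 1.0944 + 0.8383 + 0.8905 + 0.6821 = 11.62
df = (3−1)(2−1) = 2. Since 11.62 > 9.21, reject the null hypothesis of independence at α = 0.01.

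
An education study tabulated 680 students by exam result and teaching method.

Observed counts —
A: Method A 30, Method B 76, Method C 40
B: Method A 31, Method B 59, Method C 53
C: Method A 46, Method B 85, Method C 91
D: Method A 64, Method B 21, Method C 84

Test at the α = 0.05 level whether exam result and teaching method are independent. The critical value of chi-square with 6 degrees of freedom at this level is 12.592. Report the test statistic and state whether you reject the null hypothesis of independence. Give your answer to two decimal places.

63.25; reject H₀

Row totals: 146, 143, 222, 169. Column totals: 171, 241, 268. Grand total N = 680.
Expected counts (row total × column total / N):
  A, Method A: 146×171/680 = 36.715
  A, Method B: 146×241/680 = 51.744
  A, Method C: 146×268/680 = 57.541
  B, Method A: 143×171/680 = 35.960
  B, Method B: 143×241/680 = 50.681
  B, Method C: 143×268/680 = 56.359
  C, Method A: 222×171/680 = 55.826
  C, Method B: 222×241/680 = 78.679
  C, Method C: 222×268/680 = 87.494
  D, Method A: 169×171/680 = 42.499
  D, Method B: 169×241/680 = 59.896
  D, Method C: 169×268/680 = 66.606
Contributions (O − E)²/E:
  (30 − 36.715)²/36.715 = 1.2281
  (76 − 51.744)²/51.744 = 11.3705
  (40 − 57.541)²/57.541 = 5.3473
  (31 − 35.960)²/35.960 = 0.6841
  (59 − 50.681)²/50.681 = 1.3655
  (53 − 56.359)²/56.359 = 0.2002
  (46 − 55.826)²/55.826 = 1.7295
  (85 − 78.679)²/78.679 = 0.5078
  (91 − 87.494)²/87.494 = 0.1405
  (64 − 42.499)²/42.499 = 10.8777
  (21 − 59.896)²/59.896 = 25.2588
  (84 − 66.606)²/66.606 = 4.5424
χ² = 1.2281 + 11.3705 + 5.3473 + 0.6841 + 1.3655 + 0.2002 + 1.7295 + 0.5078 + 0.1405 + 10.8777 + 25.2588 + 4.5424 = 63.25
df = (4−1)(3−1) = 6. Since 63.25 > 12.592, reject the null hypothesis of independence at α = 0.05.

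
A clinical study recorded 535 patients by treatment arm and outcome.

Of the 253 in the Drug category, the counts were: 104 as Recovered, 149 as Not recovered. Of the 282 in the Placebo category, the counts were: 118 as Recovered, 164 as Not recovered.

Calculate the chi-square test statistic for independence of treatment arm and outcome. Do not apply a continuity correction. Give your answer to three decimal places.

0.030

Row totals: 253, 282. Column totals: 222, 313. Grand total N = 535.
Expected counts (row total × column total / N):
  Drug, Recovered: 253×222/535 = 104.9832
  Drug, Not recovered: 253×313/535 = 148.0168
  Placebo, Recovered: 282×222/535 = 117.0168
  Placebo, Not recovered: 282×313/535 = 164.9832
Contributions (O − E)²/E:
  (104 − 104.9832)²/104.9832 = 0.0092
  (149 − 148.0168)²/148.0168 = 0.0065
  (118 − 117.0168)²/117.0168 = 0.0083
  (164 − 164.9832)²/164.9832 = 0.0059
χ² = 0.0092 + 0.0065 + 0.0083 + 0.0059 = 0.030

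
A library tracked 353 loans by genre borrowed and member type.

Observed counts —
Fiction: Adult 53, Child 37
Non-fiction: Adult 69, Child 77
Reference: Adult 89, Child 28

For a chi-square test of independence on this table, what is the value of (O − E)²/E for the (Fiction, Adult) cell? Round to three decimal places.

Row total (Fiction) = 90; column total (Adult) = 211; N = 353.
Expected count E = 90 × 211 / 353 = 53.796034.
Contribution = (O − E)²/E = (53 − 53.796034)² / 53.796034 = 0.012.

0.012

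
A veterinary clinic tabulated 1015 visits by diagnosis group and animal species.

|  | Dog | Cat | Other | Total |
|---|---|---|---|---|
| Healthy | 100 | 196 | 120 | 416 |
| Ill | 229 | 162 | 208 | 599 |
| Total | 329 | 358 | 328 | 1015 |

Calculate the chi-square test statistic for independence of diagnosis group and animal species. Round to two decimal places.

45.92

Grand total N = 1015.
Expected counts (row total × column total / N):
  Healthy, Dog: 416×329/1015 = 134.841
  Healthy, Cat: 416×358/1015 = 146.727
  Healthy, Other: 416×328/1015 = 134.432
  Ill, Dog: 599×329/1015 = 194.159
  Ill, Cat: 599×358/1015 = 211.273
  Ill, Other: 599×328/1015 = 193.568
Contributions (O − E)²/E:
  (100 − 134.841)²/134.841 = 9.0024
  (196 − 146.727)²/146.727 = 16.5466
  (120 − 134.432)²/134.432 = 1.5494
  (229 − 194.159)²/194.159 = 6.2521
  (162 − 211.273)²/211.273 = 11.4914
  (208 − 193.568)²/193.568 = 1.0760
χ² = 9.0024 + 16.5466 + 1.5494 + 6.2521 + 11.4914 + 1.0760 = 45.92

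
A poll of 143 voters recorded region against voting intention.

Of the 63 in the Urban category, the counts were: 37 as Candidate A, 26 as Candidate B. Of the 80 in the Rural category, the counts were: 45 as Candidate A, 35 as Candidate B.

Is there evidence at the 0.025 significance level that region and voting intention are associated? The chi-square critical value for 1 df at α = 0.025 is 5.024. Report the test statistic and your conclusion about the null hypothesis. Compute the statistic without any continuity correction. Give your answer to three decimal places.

Row totals: 63, 80. Column totals: 82, 61. Grand total N = 143.
Expected counts (row total × column total / N):
  Urban, Candidate A: 63×82/143 = 36.1259
  Urban, Candidate B: 63×61/143 = 26.8741
  Rural, Candidate A: 80×82/143 = 45.8741
  Rural, Candidate B: 80×61/143 = 34.1259
Contributions (O − E)²/E:
  (37 − 36.1259)²/36.1259 = 0.0211
  (26 − 26.8741)²/26.8741 = 0.0284
  (45 − 45.8741)²/45.8741 = 0.0167
  (35 − 34.1259)²/34.1259 = 0.0224
χ² = 0.0211 + 0.0284 + 0.0167 + 0.0224 = 0.089
df = (2−1)(2−1) = 1. Since 0.089 < 5.024, fail to reject the null hypothesis of independence at α = 0.025.

0.089; fail to reject H₀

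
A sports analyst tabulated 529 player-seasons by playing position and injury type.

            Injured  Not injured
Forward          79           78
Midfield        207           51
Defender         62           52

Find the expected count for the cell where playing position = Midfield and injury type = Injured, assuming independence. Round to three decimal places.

Row total (Midfield) = 258; column total (Injured) = 348; grand total N = 529.
Expected count = (row total × column total) / N = 258 × 348 / 529 = 169.724.

169.724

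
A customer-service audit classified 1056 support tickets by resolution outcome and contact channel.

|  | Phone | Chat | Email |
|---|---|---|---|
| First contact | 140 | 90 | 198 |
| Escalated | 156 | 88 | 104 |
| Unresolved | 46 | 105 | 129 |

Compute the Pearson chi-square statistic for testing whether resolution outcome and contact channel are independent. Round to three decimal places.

Row totals: 428, 348, 280. Column totals: 342, 283, 431. Grand total N = 1056.
Expected counts (row total × column total / N):
  First contact, Phone: 428×342/1056 = 138.6136
  First contact, Chat: 428×283/1056 = 114.7008
  First contact, Email: 428×431/1056 = 174.6856
  Escalated, Phone: 348×342/1056 = 112.7045
  Escalated, Chat: 348×283/1056 = 93.2614
  Escalated, Email: 348×431/1056 = 142.0341
  Unresolved, Phone: 280×342/1056 = 90.6818
  Unresolved, Chat: 280×283/1056 = 75.0379
  Unresolved, Email: 280×431/1056 = 114.2803
Contributions (O − E)²/E:
  (140 − 138.6136)²/138.6136 = 0.0139
  (90 − 114.7008)²/114.7008 = 5.3193
  (198 − 174.6856)²/174.6856 = 3.1117
  (156 − 112.7045)²/112.7045 = 16.6320
  (88 − 93.2614)²/93.2614 = 0.2968
  (104 − 142.0341)²/142.0341 = 10.1848
  (46 − 90.6818)²/90.6818 = 22.0161
  (105 − 75.0379)²/75.0379 = 11.9637
  (129 − 114.2803)²/114.2803 = 1.8959
χ² = 0.0139 + 5.3193 + 3.1117 + 16.6320 + 0.2968 + 10.1848 + 22.0161 + 11.9637 + 1.8959 = 71.434

71.434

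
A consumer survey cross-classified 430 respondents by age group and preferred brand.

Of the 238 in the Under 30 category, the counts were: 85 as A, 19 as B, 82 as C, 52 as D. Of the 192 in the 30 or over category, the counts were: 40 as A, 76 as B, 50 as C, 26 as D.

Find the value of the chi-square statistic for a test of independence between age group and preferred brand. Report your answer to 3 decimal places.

62.620

Row totals: 238, 192. Column totals: 125, 95, 132, 78. Grand total N = 430.
Expected counts (row total × column total / N):
  Under 30, A: 238×125/430 = 69.1860
  Under 30, B: 238×95/430 = 52.5814
  Under 30, C: 238×132/430 = 73.0605
  Under 30, D: 238×78/430 = 43.1721
  30 or over, A: 192×125/430 = 55.8140
  30 or over, B: 192×95/430 = 42.4186
  30 or over, C: 192×132/430 = 58.9395
  30 or over, D: 192×78/430 = 34.8279
Contributions (O − E)²/E:
  (85 − 69.1860)²/69.1860 = 3.6146
  (19 − 52.5814)²/52.5814 = 21.4469
  (82 − 73.0605)²/73.0605 = 1.0938
  (52 − 43.1721)²/43.1721 = 1.8051
  (40 − 55.8140)²/55.8140 = 4.4806
  (76 − 42.4186)²/42.4186 = 26.5853
  (50 − 58.9395)²/58.9395 = 1.3559
  (26 − 34.8279)²/34.8279 = 2.2376
χ² = 3.6146 + 21.4469 + 1.0938 + 1.8051 + 4.4806 + 26.5853 + 1.3559 + 2.2376 = 62.620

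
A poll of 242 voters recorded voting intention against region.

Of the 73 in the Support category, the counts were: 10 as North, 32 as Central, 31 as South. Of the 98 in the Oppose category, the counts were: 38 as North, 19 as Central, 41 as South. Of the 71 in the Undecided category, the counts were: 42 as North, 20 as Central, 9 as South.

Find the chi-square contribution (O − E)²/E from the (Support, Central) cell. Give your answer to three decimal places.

5.229

Row total (Support) = 73; column total (Central) = 71; N = 242.
Expected count E = 73 × 71 / 242 = 21.4174.
Contribution = (O − E)²/E = (32 − 21.4174)² / 21.4174 = 5.229.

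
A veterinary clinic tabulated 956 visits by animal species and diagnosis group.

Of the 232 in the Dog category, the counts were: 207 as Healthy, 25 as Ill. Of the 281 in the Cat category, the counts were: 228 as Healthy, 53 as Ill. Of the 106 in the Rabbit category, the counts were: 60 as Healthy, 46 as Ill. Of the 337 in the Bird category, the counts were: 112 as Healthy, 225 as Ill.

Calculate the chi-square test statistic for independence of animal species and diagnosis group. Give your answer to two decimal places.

239.30

Row totals: 232, 281, 106, 337. Column totals: 607, 349. Grand total N = 956.
Expected counts (row total × column total / N):
  Dog, Healthy: 232×607/956 = 147.305
  Dog, Ill: 232×349/956 = 84.695
  Cat, Healthy: 281×607/956 = 178.417
  Cat, Ill: 281×349/956 = 102.583
  Rabbit, Healthy: 106×607/956 = 67.303
  Rabbit, Ill: 106×349/956 = 38.697
  Bird, Healthy: 337×607/956 = 213.974
  Bird, Ill: 337×349/956 = 123.026
Contributions (O − E)²/E:
  (207 − 147.305)²/147.305 = 24.1913
  (25 − 84.695)²/84.695 = 42.0744
  (228 − 178.417)²/178.417 = 13.7794
  (53 − 102.583)²/102.583 = 23.9657
  (60 − 67.303)²/67.303 = 0.7924
  (46 − 38.697)²/38.697 = 1.3782
  (112 − 213.974)²/213.974 = 48.5979
  (225 − 123.026)²/123.026 = 84.5244
χ² = 24.1913 + 42.0744 + 13.7794 + 23.9657 + 0.7924 + 1.3782 + 48.5979 + 84.5244 = 239.30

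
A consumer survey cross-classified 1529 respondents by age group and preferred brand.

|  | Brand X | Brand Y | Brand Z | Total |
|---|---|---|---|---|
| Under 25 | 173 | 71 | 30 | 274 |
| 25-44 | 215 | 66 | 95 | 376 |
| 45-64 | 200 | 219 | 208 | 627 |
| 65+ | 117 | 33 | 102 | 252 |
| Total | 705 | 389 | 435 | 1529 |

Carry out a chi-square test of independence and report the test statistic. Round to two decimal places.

149.76

Grand total N = 1529.
Expected counts (row total × column total / N):
  Under 25, Brand X: 274×705/1529 = 126.3375
  Under 25, Brand Y: 274×389/1529 = 69.7096
  Under 25, Brand Z: 274×435/1529 = 77.9529
  25-44, Brand X: 376×705/1529 = 173.3682
  25-44, Brand Y: 376×389/1529 = 95.6599
  25-44, Brand Z: 376×435/1529 = 106.9719
  45-64, Brand X: 627×705/1529 = 289.1007
  45-64, Brand Y: 627×389/1529 = 159.5180
  45-64, Brand Z: 627×435/1529 = 178.3813
  65+, Brand X: 252×705/1529 = 116.1936
  65+, Brand Y: 252×389/1529 = 64.1125
  65+, Brand Z: 252×435/1529 = 71.6939
Contributions (O − E)²/E:
  (173 − 126.3375)²/126.3375 = 17.2347
  (71 − 69.7096)²/69.7096 = 0.0239
  (30 − 77.9529)²/77.9529 = 29.4983
  (215 − 173.3682)²/173.3682 = 9.9973
  (66 − 95.6599)²/95.6599 = 9.1962
  (95 − 106.9719)²/106.9719 = 1.3399
  (200 − 289.1007)²/289.1007 = 27.4608
  (219 − 159.5180)²/159.5180 = 22.1800
  (208 − 178.3813)²/178.3813 = 4.9179
  (117 − 116.1936)²/116.1936 = 0.0056
  (33 − 64.1125)²/64.1125 = 15.0983
  (102 − 71.6939)²/71.6939 = 12.8108
χ² = 17.2347 + 0.0239 + 29.4983 + 9.9973 + 9.1962 + 1.3399 + 27.4608 + 22.1800 + 4.9179 + 0.0056 + 15.0983 + 12.8108 = 149.76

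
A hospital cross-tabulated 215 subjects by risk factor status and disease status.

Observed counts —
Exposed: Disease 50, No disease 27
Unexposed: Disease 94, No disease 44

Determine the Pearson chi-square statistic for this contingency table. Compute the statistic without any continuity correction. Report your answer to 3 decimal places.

Row totals: 77, 138. Column totals: 144, 71. Grand total N = 215.
Expected counts (row total × column total / N):
  Exposed, Disease: 77×144/215 = 51.5721
  Exposed, No disease: 77×71/215 = 25.4279
  Unexposed, Disease: 138×144/215 = 92.4279
  Unexposed, No disease: 138×71/215 = 45.5721
Contributions (O − E)²/E:
  (50 − 51.5721)²/51.5721 = 0.0479
  (27 − 25.4279)²/25.4279 = 0.0972
  (94 − 92.4279)²/92.4279 = 0.0267
  (44 − 45.5721)²/45.5721 = 0.0542
χ² = 0.0479 + 0.0972 + 0.0267 + 0.0542 = 0.226

0.226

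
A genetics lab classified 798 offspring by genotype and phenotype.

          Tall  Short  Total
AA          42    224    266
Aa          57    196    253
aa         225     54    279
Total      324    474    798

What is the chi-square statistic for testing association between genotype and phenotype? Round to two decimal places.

287.67

Grand total N = 798.
Expected counts (row total × column total / N):
  AA, Tall: 266×324/798 = 108.000
  AA, Short: 266×474/798 = 158.000
  Aa, Tall: 253×324/798 = 102.722
  Aa, Short: 253×474/798 = 150.278
  aa, Tall: 279×324/798 = 113.278
  aa, Short: 279×474/798 = 165.722
Contributions (O − E)²/E:
  (42 − 108.000)²/108.000 = 40.3333
  (224 − 158.000)²/158.000 = 27.5696
  (57 − 102.722)²/102.722 = 20.3511
  (196 − 150.278)²/150.278 = 13.9109
  (225 − 113.278)²/113.278 = 110.1874
  (54 − 165.722)²/165.722 = 75.3177
χ² = 40.3333 + 27.5696 + 20.3511 + 13.9109 + 110.1874 + 75.3177 = 287.67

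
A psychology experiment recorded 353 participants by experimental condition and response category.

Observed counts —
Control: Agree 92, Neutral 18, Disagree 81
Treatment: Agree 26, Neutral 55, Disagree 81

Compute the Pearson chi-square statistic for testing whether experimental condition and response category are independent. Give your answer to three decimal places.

Row totals: 191, 162. Column totals: 118, 73, 162. Grand total N = 353.
Expected counts (row total × column total / N):
  Control, Agree: 191×118/353 = 63.8470
  Control, Neutral: 191×73/353 = 39.4986
  Control, Disagree: 191×162/353 = 87.6544
  Treatment, Agree: 162×118/353 = 54.1530
  Treatment, Neutral: 162×73/353 = 33.5014
  Treatment, Disagree: 162×162/353 = 74.3456
Contributions (O − E)²/E:
  (92 − 63.8470)²/63.8470 = 12.4139
  (18 − 39.4986)²/39.4986 = 11.7014
  (81 − 87.6544)²/87.6544 = 0.5052
  (26 − 54.1530)²/54.1530 = 14.6361
  (55 − 33.5014)²/33.5014 = 13.7961
  (81 − 74.3456)²/74.3456 = 0.5956
χ² = 12.4139 + 11.7014 + 0.5052 + 14.6361 + 13.7961 + 0.5956 = 53.648

53.648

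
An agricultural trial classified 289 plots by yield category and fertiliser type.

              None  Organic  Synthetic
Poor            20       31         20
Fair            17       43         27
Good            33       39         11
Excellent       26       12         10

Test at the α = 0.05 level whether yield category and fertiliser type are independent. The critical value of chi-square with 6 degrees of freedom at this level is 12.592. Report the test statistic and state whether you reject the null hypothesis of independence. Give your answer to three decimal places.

24.195; reject H₀

Row totals: 71, 87, 83, 48. Column totals: 96, 125, 68. Grand total N = 289.
Expected counts (row total × column total / N):
  Poor, None: 71×96/289 = 23.5848
  Poor, Organic: 71×125/289 = 30.7093
  Poor, Synthetic: 71×68/289 = 16.7059
  Fair, None: 87×96/289 = 28.8997
  Fair, Organic: 87×125/289 = 37.6298
  Fair, Synthetic: 87×68/289 = 20.4706
  Good, None: 83×96/289 = 27.5709
  Good, Organic: 83×125/289 = 35.8997
  Good, Synthetic: 83×68/289 = 19.5294
  Excellent, None: 48×96/289 = 15.9446
  Excellent, Organic: 48×125/289 = 20.7612
  Excellent, Synthetic: 48×68/289 = 11.2941
Contributions (O − E)²/E:
  (20 − 23.5848)²/23.5848 = 0.5449
  (31 − 30.7093)²/30.7093 = 0.0028
  (20 − 16.7059)²/16.7059 = 0.6495
  (17 − 28.8997)²/28.8997 = 4.8998
  (43 − 37.6298)²/37.6298 = 0.7664
  (27 − 20.4706)²/20.4706 = 2.0826
  (33 − 27.5709)²/27.5709 = 1.0691
  (39 − 35.8997)²/35.8997 = 0.2677
  (11 − 19.5294)²/19.5294 = 3.7252
  (26 − 15.9446)²/15.9446 = 6.3414
  (12 − 20.7612)²/20.7612 = 3.6972
  (10 − 11.2941)²/11.2941 = 0.1483
χ² = 0.5449 + 0.0028 + 0.6495 + 4.8998 + 0.7664 + 2.0826 + 1.0691 + 0.2677 + 3.7252 + 6.3414 + 3.6972 + 0.1483 = 24.195
df = (4−1)(3−1) = 6. Since 24.195 > 12.592, reject the null hypothesis of independence at α = 0.05.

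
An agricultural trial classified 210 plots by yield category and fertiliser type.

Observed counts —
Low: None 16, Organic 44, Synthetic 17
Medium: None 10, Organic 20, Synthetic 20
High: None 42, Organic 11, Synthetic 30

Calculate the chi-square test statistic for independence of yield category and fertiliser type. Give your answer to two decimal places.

Row totals: 77, 50, 83. Column totals: 68, 75, 67. Grand total N = 210.
Expected counts (row total × column total / N):
  Low, None: 77×68/210 = 24.933
  Low, Organic: 77×75/210 = 27.500
  Low, Synthetic: 77×67/210 = 24.567
  Medium, None: 50×68/210 = 16.190
  Medium, Organic: 50×75/210 = 17.857
  Medium, Synthetic: 50×67/210 = 15.952
  High, None: 83×68/210 = 26.876
  High, Organic: 83×75/210 = 29.643
  High, Synthetic: 83×67/210 = 26.481
Contributions (O − E)²/E:
  (16 − 24.933)²/24.933 = 3.2005
  (44 − 27.500)²/27.500 = 9.9000
  (17 − 24.567)²/24.567 = 2.3307
  (10 − 16.190)²/16.190 = 2.3667
  (20 − 17.857)²/17.857 = 0.2572
  (20 − 15.952)²/15.952 = 1.0272
  (42 − 26.876)²/26.876 = 8.5108
  (11 − 29.643)²/29.643 = 11.7249
  (30 − 26.481)²/26.481 = 0.4676
χ² = 3.2005 + 9.9000 + 2.3307 + 2.3667 + 0.2572 + 1.0272 + 8.5108 + 11.7249 + 0.4676 = 39.79

39.79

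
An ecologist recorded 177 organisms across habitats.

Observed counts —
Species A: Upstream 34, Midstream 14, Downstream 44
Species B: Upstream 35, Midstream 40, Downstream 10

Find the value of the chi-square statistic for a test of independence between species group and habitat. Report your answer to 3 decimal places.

33.716

Row totals: 92, 85. Column totals: 69, 54, 54. Grand total N = 177.
Expected counts (row total × column total / N):
  Species A, Upstream: 92×69/177 = 35.8644
  Species A, Midstream: 92×54/177 = 28.0678
  Species A, Downstream: 92×54/177 = 28.0678
  Species B, Upstream: 85×69/177 = 33.1356
  Species B, Midstream: 85×54/177 = 25.9322
  Species B, Downstream: 85×54/177 = 25.9322
Contributions (O − E)²/E:
  (34 − 35.8644)²/35.8644 = 0.0969
  (14 − 28.0678)²/28.0678 = 7.0509
  (44 − 28.0678)²/28.0678 = 9.0436
  (35 − 33.1356)²/33.1356 = 0.1049
  (40 − 25.9322)²/25.9322 = 7.6316
  (10 − 25.9322)²/25.9322 = 9.7884
χ² = 0.0969 + 7.0509 + 9.0436 + 0.1049 + 7.6316 + 9.7884 = 33.716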